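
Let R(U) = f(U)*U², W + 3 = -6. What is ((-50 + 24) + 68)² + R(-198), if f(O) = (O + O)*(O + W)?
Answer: 3213632052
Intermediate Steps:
W = -9 (W = -3 - 6 = -9)
f(O) = 2*O*(-9 + O) (f(O) = (O + O)*(O - 9) = (2*O)*(-9 + O) = 2*O*(-9 + O))
R(U) = 2*U³*(-9 + U) (R(U) = (2*U*(-9 + U))*U² = 2*U³*(-9 + U))
((-50 + 24) + 68)² + R(-198) = ((-50 + 24) + 68)² + 2*(-198)³*(-9 - 198) = (-26 + 68)² + 2*(-7762392)*(-207) = 42² + 3213630288 = 1764 + 3213630288 = 3213632052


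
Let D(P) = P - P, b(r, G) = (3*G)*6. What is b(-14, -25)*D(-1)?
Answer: 0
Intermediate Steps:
b(r, G) = 18*G
D(P) = 0
b(-14, -25)*D(-1) = (18*(-25))*0 = -450*0 = 0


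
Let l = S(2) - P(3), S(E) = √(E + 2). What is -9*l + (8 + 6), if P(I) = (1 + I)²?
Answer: 140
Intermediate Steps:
S(E) = √(2 + E)
l = -14 (l = √(2 + 2) - (1 + 3)² = √4 - 1*4² = 2 - 1*16 = 2 - 16 = -14)
-9*l + (8 + 6) = -9*(-14) + (8 + 6) = 126 + 14 = 140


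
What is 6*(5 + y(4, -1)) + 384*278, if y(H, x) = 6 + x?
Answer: 106812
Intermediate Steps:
6*(5 + y(4, -1)) + 384*278 = 6*(5 + (6 - 1)) + 384*278 = 6*(5 + 5) + 106752 = 6*10 + 106752 = 60 + 106752 = 106812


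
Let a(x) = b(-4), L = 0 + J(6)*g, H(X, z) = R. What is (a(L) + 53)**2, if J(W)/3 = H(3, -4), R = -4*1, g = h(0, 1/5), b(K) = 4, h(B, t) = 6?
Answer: 3249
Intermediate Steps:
g = 6
R = -4
H(X, z) = -4
J(W) = -12 (J(W) = 3*(-4) = -12)
L = -72 (L = 0 - 12*6 = 0 - 72 = -72)
a(x) = 4
(a(L) + 53)**2 = (4 + 53)**2 = 57**2 = 3249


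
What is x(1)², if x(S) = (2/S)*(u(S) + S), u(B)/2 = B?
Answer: 36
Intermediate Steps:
u(B) = 2*B
x(S) = 6 (x(S) = (2/S)*(2*S + S) = (2/S)*(3*S) = 6)
x(1)² = 6² = 36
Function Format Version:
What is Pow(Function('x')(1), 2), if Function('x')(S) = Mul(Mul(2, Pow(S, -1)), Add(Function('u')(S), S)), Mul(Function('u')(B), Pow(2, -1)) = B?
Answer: 36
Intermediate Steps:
Function('u')(B) = Mul(2, B)
Function('x')(S) = 6 (Function('x')(S) = Mul(Mul(2, Pow(S, -1)), Add(Mul(2, S), S)) = Mul(Mul(2, Pow(S, -1)), Mul(3, S)) = 6)
Pow(Function('x')(1), 2) = Pow(6, 2) = 36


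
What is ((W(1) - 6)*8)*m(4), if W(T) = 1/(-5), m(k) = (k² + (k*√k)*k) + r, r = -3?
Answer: -2232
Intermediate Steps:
m(k) = -3 + k² + k^(5/2) (m(k) = (k² + (k*√k)*k) - 3 = (k² + k^(3/2)*k) - 3 = (k² + k^(5/2)) - 3 = -3 + k² + k^(5/2))
W(T) = -⅕
((W(1) - 6)*8)*m(4) = ((-⅕ - 6)*8)*(-3 + 4² + 4^(5/2)) = (-31/5*8)*(-3 + 16 + 32) = -248/5*45 = -2232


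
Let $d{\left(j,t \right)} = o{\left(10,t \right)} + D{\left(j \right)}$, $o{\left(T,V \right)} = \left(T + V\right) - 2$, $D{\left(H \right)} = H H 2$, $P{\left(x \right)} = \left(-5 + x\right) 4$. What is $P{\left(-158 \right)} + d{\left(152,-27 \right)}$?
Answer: $45537$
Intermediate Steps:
$P{\left(x \right)} = -20 + 4 x$
$D{\left(H \right)} = 2 H^{2}$ ($D{\left(H \right)} = H^{2} \cdot 2 = 2 H^{2}$)
$o{\left(T,V \right)} = -2 + T + V$
$d{\left(j,t \right)} = 8 + t + 2 j^{2}$ ($d{\left(j,t \right)} = \left(-2 + 10 + t\right) + 2 j^{2} = \left(8 + t\right) + 2 j^{2} = 8 + t + 2 j^{2}$)
$P{\left(-158 \right)} + d{\left(152,-27 \right)} = \left(-20 + 4 \left(-158\right)\right) + \left(8 - 27 + 2 \cdot 152^{2}\right) = \left(-20 - 632\right) + \left(8 - 27 + 2 \cdot 23104\right) = -652 + \left(8 - 27 + 46208\right) = -652 + 46189 = 45537$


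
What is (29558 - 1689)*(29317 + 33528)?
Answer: 1751427305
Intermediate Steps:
(29558 - 1689)*(29317 + 33528) = 27869*62845 = 1751427305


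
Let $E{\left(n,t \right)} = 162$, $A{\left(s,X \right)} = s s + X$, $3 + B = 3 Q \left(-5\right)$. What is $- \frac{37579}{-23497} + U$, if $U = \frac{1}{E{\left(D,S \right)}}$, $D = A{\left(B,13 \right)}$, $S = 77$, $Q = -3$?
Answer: $\frac{6111295}{3806514} \approx 1.6055$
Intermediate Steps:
$B = 42$ ($B = -3 + 3 \left(-3\right) \left(-5\right) = -3 - -45 = -3 + 45 = 42$)
$A{\left(s,X \right)} = X + s^{2}$ ($A{\left(s,X \right)} = s^{2} + X = X + s^{2}$)
$D = 1777$ ($D = 13 + 42^{2} = 13 + 1764 = 1777$)
$U = \frac{1}{162} \approx 0.0061728$
$- \frac{37579}{-23497} + U = - \frac{37579}{-23497} + \frac{1}{162} = \left(-37579\right) \left(- \frac{1}{23497}\right) + \frac{1}{162} = \frac{37579}{23497} + \frac{1}{162} = \frac{6111295}{3806514}$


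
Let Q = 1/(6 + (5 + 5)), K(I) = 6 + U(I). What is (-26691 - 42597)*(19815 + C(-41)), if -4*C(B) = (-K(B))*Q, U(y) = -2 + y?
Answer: -10983213303/8 ≈ -1.3729e+9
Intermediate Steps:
K(I) = 4 + I (K(I) = 6 + (-2 + I) = 4 + I)
Q = 1/16 (Q = 1/(6 + 10) = 1/16 ≈ 0.062500)
C(B) = 1/16 + B/64 (C(B) = -(-(4 + B))/(4*16) = -(-4 - B)/(4*16) = -(-1/4 - B/16)/4 = 1/16 + B/64)
(-26691 - 42597)*(19815 + C(-41)) = (-26691 - 42597)*(19815 + (1/16 + (1/64)*(-41))) = -69288*(19815 + (1/16 - 41/64)) = -69288*(19815 - 37/64) = -69288*1268123/64 = -10983213303/8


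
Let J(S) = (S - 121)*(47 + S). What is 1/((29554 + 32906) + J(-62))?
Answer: 1/65205 ≈ 1.5336e-5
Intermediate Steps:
J(S) = (-121 + S)*(47 + S)
1/((29554 + 32906) + J(-62)) = 1/((29554 + 32906) + (-5687 + (-62)² - 74*(-62))) = 1/(62460 + (-5687 + 3844 + 4588)) = 1/(62460 + 2745) = 1/65205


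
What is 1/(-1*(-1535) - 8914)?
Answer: -1/7379 ≈ -0.00013552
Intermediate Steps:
1/(-1*(-1535) - 8914) = 1/(1535 - 8914) = 1/(-7379) = -1/7379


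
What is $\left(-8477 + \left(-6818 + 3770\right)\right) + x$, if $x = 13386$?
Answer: $1861$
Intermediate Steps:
$\left(-8477 + \left(-6818 + 3770\right)\right) + x = \left(-8477 + \left(-6818 + 3770\right)\right) + 13386 = \left(-8477 - 3048\right) + 13386 = -11525 + 13386 = 1861$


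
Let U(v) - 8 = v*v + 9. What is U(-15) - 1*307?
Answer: -65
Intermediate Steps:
U(v) = 17 + v**2 (U(v) = 8 + (v*v + 9) = 8 + (v**2 + 9) = 8 + (9 + v**2) = 17 + v**2)
U(-15) - 1*307 = (17 + (-15)**2) - 1*307 = (17 + 225) - 307 = 242 - 307 = -65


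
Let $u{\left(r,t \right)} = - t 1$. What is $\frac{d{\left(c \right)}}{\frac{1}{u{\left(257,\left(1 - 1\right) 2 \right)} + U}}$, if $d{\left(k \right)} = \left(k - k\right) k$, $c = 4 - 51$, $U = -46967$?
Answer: $0$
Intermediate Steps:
$c = -47$ ($c = 4 - 51 = -47$)
$u{\left(r,t \right)} = - t$
$d{\left(k \right)} = 0$ ($d{\left(k \right)} = 0 k = 0$)
$\frac{d{\left(c \right)}}{\frac{1}{u{\left(257,\left(1 - 1\right) 2 \right)} + U}} = \frac{0}{\frac{1}{- \left(1 - 1\right) 2 - 46967}} = \frac{0}{\frac{1}{- 0 \cdot 2 - 46967}} = \frac{0}{\frac{1}{\left(-1\right) 0 - 46967}} = \frac{0}{\frac{1}{0 - 46967}} = \frac{0}{\frac{1}{-46967}} = \frac{0}{- \frac{1}{46967}} = 0 \left(-46967\right) = 0$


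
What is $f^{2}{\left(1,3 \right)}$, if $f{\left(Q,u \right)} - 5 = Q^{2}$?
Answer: $36$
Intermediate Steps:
$f{\left(Q,u \right)} = 5 + Q^{2}$
$f^{2}{\left(1,3 \right)} = \left(5 + 1^{2}\right)^{2} = \left(5 + 1\right)^{2} = 6^{2} = 36$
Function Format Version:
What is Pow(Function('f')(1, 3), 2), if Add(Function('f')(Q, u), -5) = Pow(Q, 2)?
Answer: 36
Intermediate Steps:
Function('f')(Q, u) = Add(5, Pow(Q, 2))
Pow(Function('f')(1, 3), 2) = Pow(Add(5, Pow(1, 2)), 2) = Pow(Add(5, 1), 2) = Pow(6, 2) = 36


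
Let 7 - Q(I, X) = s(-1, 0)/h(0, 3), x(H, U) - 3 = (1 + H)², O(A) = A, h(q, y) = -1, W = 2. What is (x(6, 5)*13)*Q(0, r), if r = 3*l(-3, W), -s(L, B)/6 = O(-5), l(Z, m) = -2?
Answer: 25012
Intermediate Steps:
s(L, B) = 30 (s(L, B) = -6*(-5) = 30)
x(H, U) = 3 + (1 + H)²
r = -6 (r = 3*(-2) = -6)
Q(I, X) = 37 (Q(I, X) = 7 - 30/(-1) = 7 - 30*(-1) = 7 - 1*(-30) = 7 + 30 = 37)
(x(6, 5)*13)*Q(0, r) = ((3 + (1 + 6)²)*13)*37 = ((3 + 7²)*13)*37 = ((3 + 49)*13)*37 = (52*13)*37 = 676*37 = 25012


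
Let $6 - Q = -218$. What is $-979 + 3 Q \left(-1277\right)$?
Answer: $-859123$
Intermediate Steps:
$Q = 224$ ($Q = 6 - -218 = 6 + 218 = 224$)
$-979 + 3 Q \left(-1277\right) = -979 + 3 \cdot 224 \left(-1277\right) = -979 + 672 \left(-1277\right) = -979 - 858144 = -859123$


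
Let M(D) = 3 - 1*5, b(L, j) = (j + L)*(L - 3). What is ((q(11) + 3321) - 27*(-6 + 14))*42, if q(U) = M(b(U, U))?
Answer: 130326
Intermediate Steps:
b(L, j) = (-3 + L)*(L + j) (b(L, j) = (L + j)*(-3 + L) = (-3 + L)*(L + j))
M(D) = -2 (M(D) = 3 - 5 = -2)
q(U) = -2
((q(11) + 3321) - 27*(-6 + 14))*42 = ((-2 + 3321) - 27*(-6 + 14))*42 = (3319 - 27*8)*42 = (3319 - 216)*42 = 3103*42 = 130326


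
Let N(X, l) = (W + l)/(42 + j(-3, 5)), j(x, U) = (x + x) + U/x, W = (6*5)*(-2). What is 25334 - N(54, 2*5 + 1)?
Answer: 2609549/103 ≈ 25335.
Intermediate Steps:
W = -60 (W = 30*(-2) = -60)
j(x, U) = 2*x + U/x
N(X, l) = -180/103 + 3*l/103 (N(X, l) = (-60 + l)/(42 + (2*(-3) + 5/(-3))) = (-60 + l)/(42 + (-6 + 5*(-1/3))) = (-60 + l)/(42 + (-6 - 5/3)) = (-60 + l)/(42 - 23/3) = (-60 + l)/(103/3) = (-60 + l)*(3/103) = -180/103 + 3*l/103)
25334 - N(54, 2*5 + 1) = 25334 - (-180/103 + 3*(2*5 + 1)/103) = 25334 - (-180/103 + 3*(10 + 1)/103) = 25334 - (-180/103 + (3/103)*11) = 25334 - (-180/103 + 33/103) = 25334 - 1*(-147/103) = 25334 + 147/103 = 2609549/103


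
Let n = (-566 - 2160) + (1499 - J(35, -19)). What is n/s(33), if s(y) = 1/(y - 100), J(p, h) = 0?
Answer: 82209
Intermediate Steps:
s(y) = 1/(-100 + y)
n = -1227 (n = (-566 - 2160) + (1499 - 1*0) = -2726 + (1499 + 0) = -2726 + 1499 = -1227)
n/s(33) = -1227/(1/(-100 + 33)) = -1227/(1/(-67)) = -1227/(-1/67) = -1227*(-67) = 82209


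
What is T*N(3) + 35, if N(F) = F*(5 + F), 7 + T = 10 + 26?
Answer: 731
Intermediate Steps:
T = 29 (T = -7 + (10 + 26) = -7 + 36 = 29)
T*N(3) + 35 = 29*(3*(5 + 3)) + 35 = 29*(3*8) + 35 = 29*24 + 35 = 696 + 35 = 731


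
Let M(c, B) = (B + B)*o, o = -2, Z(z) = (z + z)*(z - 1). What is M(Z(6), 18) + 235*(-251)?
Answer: -59057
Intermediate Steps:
Z(z) = 2*z*(-1 + z) (Z(z) = (2*z)*(-1 + z) = 2*z*(-1 + z))
M(c, B) = -4*B (M(c, B) = (B + B)*(-2) = (2*B)*(-2) = -4*B)
M(Z(6), 18) + 235*(-251) = -4*18 + 235*(-251) = -72 - 58985 = -59057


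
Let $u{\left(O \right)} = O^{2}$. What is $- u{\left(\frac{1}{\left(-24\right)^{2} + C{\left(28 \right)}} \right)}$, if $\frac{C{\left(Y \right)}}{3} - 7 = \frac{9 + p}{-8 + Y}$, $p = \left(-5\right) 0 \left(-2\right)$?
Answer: $- \frac{400}{143209089} \approx -2.7931 \cdot 10^{-6}$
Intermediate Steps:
$p = 0$ ($p = 0 \left(-2\right) = 0$)
$C{\left(Y \right)} = 21 + \frac{27}{-8 + Y}$ ($C{\left(Y \right)} = 21 + 3 \frac{9 + 0}{-8 + Y} = 21 + 3 \frac{9}{-8 + Y} = 21 + \frac{27}{-8 + Y}$)
$- u{\left(\frac{1}{\left(-24\right)^{2} + C{\left(28 \right)}} \right)} = - \left(\frac{1}{\left(-24\right)^{2} + \frac{3 \left(-47 + 7 \cdot 28\right)}{-8 + 28}}\right)^{2} = - \left(\frac{1}{576 + \frac{3 \left(-47 + 196\right)}{20}}\right)^{2} = - \left(\frac{1}{576 + 3 \cdot \frac{1}{20} \cdot 149}\right)^{2} = - \left(\frac{1}{576 + \frac{447}{20}}\right)^{2} = - \left(\frac{1}{\frac{11967}{20}}\right)^{2} = - \left(\frac{20}{11967}\right)^{2} = \left(-1\right) \frac{400}{143209089} = - \frac{400}{143209089}$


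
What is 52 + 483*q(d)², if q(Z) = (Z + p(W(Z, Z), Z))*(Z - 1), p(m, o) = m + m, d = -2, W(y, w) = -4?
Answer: 434752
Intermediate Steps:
p(m, o) = 2*m
q(Z) = (-1 + Z)*(-8 + Z) (q(Z) = (Z + 2*(-4))*(Z - 1) = (Z - 8)*(-1 + Z) = (-8 + Z)*(-1 + Z) = (-1 + Z)*(-8 + Z))
52 + 483*q(d)² = 52 + 483*(8 + (-2)² - 9*(-2))² = 52 + 483*(8 + 4 + 18)² = 52 + 483*30² = 52 + 483*900 = 52 + 434700 = 434752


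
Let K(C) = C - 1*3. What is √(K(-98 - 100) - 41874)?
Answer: 15*I*√187 ≈ 205.12*I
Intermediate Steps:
K(C) = -3 + C (K(C) = C - 3 = -3 + C)
√(K(-98 - 100) - 41874) = √((-3 + (-98 - 100)) - 41874) = √((-3 - 198) - 41874) = √(-201 - 41874) = √(-42075) = 15*I*√187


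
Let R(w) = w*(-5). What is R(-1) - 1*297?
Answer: -292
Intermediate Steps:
R(w) = -5*w
R(-1) - 1*297 = -5*(-1) - 1*297 = 5 - 297 = -292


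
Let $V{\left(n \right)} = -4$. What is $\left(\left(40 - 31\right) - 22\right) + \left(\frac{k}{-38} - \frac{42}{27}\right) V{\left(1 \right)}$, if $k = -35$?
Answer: $- \frac{1789}{171} \approx -10.462$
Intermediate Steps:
$\left(\left(40 - 31\right) - 22\right) + \left(\frac{k}{-38} - \frac{42}{27}\right) V{\left(1 \right)} = \left(\left(40 - 31\right) - 22\right) + \left(- \frac{35}{-38} - \frac{42}{27}\right) \left(-4\right) = \left(9 - 22\right) + \left(\left(-35\right) \left(- \frac{1}{38}\right) - \frac{14}{9}\right) \left(-4\right) = -13 + \left(\frac{35}{38} - \frac{14}{9}\right) \left(-4\right) = -13 - - \frac{434}{171} = -13 + \frac{434}{171} = - \frac{1789}{171}$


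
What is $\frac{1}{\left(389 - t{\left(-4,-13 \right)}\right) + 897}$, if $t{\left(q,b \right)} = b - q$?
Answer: $\frac{1}{1295} \approx 0.0007722$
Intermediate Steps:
$\frac{1}{\left(389 - t{\left(-4,-13 \right)}\right) + 897} = \frac{1}{\left(389 - \left(-13 - -4\right)\right) + 897} = \frac{1}{\left(389 - \left(-13 + 4\right)\right) + 897} = \frac{1}{\left(389 - -9\right) + 897} = \frac{1}{\left(389 + 9\right) + 897} = \frac{1}{398 + 897} = \frac{1}{1295}$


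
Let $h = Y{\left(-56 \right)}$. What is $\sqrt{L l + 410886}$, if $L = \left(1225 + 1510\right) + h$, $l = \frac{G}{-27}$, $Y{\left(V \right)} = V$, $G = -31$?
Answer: $\frac{\sqrt{3725657}}{3} \approx 643.4$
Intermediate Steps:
$h = -56$
$l = \frac{31}{27}$ ($l = - \frac{31}{-27} = \left(-31\right) \left(- \frac{1}{27}\right) = \frac{31}{27} \approx 1.1481$)
$L = 2679$ ($L = \left(1225 + 1510\right) - 56 = 2735 - 56 = 2679$)
$\sqrt{L l + 410886} = \sqrt{2679 \cdot \frac{31}{27} + 410886} = \sqrt{\frac{27683}{9} + 410886} = \sqrt{\frac{3725657}{9}} = \frac{\sqrt{3725657}}{3}$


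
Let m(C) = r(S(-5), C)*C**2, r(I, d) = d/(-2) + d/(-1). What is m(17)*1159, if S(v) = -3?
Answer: -17082501/2 ≈ -8.5412e+6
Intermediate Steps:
r(I, d) = -3*d/2 (r(I, d) = d*(-1/2) + d*(-1) = -d/2 - d = -3*d/2)
m(C) = -3*C**3/2 (m(C) = (-3*C/2)*C**2 = -3*C**3/2)
m(17)*1159 = -3/2*17**3*1159 = -3/2*4913*1159 = -14739/2*1159 = -17082501/2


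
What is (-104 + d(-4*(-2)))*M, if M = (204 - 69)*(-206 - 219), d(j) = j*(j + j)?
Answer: -1377000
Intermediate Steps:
d(j) = 2*j**2 (d(j) = j*(2*j) = 2*j**2)
M = -57375 (M = 135*(-425) = -57375)
(-104 + d(-4*(-2)))*M = (-104 + 2*(-4*(-2))**2)*(-57375) = (-104 + 2*8**2)*(-57375) = (-104 + 2*64)*(-57375) = (-104 + 128)*(-57375) = 24*(-57375) = -1377000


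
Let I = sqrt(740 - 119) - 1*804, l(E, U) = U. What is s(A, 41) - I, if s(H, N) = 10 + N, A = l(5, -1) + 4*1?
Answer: 855 - 3*sqrt(69) ≈ 830.08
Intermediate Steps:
A = 3 (A = -1 + 4*1 = -1 + 4 = 3)
I = -804 + 3*sqrt(69) (I = sqrt(621) - 804 = 3*sqrt(69) - 804 = -804 + 3*sqrt(69) ≈ -779.08)
s(A, 41) - I = (10 + 41) - (-804 + 3*sqrt(69)) = 51 + (804 - 3*sqrt(69)) = 855 - 3*sqrt(69)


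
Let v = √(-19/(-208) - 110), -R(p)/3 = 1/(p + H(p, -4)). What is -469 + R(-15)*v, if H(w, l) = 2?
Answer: -469 + 3*I*√297193/676 ≈ -469.0 + 2.4193*I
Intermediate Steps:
R(p) = -3/(2 + p) (R(p) = -3/(p + 2) = -3/(2 + p))
v = I*√297193/52 (v = √(-19*(-1/208) - 110) = √(19/208 - 110) = √(-22861/208) = I*√297193/52 ≈ 10.484*I)
-469 + R(-15)*v = -469 + (-3/(2 - 15))*(I*√297193/52) = -469 + (-3/(-13))*(I*√297193/52) = -469 + (-3*(-1/13))*(I*√297193/52) = -469 + 3*(I*√297193/52)/13 = -469 + 3*I*√297193/676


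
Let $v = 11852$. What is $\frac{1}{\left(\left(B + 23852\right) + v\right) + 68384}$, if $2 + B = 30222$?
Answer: $\frac{1}{134308} \approx 7.4456 \cdot 10^{-6}$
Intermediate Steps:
$B = 30220$ ($B = -2 + 30222 = 30220$)
$\frac{1}{\left(\left(B + 23852\right) + v\right) + 68384} = \frac{1}{\left(\left(30220 + 23852\right) + 11852\right) + 68384} = \frac{1}{\left(54072 + 11852\right) + 68384} = \frac{1}{65924 + 68384} = \frac{1}{134308}$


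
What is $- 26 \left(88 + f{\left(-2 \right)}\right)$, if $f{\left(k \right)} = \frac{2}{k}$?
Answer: $-2262$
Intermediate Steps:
$- 26 \left(88 + f{\left(-2 \right)}\right) = - 26 \left(88 + \frac{2}{-2}\right) = - 26 \left(88 + 2 \left(- \frac{1}{2}\right)\right) = - 26 \left(88 - 1\right) = \left(-26\right) 87 = -2262$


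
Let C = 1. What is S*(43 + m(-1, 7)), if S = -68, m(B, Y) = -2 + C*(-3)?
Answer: -2584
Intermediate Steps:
m(B, Y) = -5 (m(B, Y) = -2 + 1*(-3) = -2 - 3 = -5)
S*(43 + m(-1, 7)) = -68*(43 - 5) = -68*38 = -2584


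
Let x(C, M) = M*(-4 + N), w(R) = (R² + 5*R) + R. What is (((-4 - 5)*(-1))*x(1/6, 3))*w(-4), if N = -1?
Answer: 1080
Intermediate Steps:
w(R) = R² + 6*R
x(C, M) = -5*M (x(C, M) = M*(-4 - 1) = M*(-5) = -5*M)
(((-4 - 5)*(-1))*x(1/6, 3))*w(-4) = (((-4 - 5)*(-1))*(-5*3))*(-4*(6 - 4)) = (-9*(-1)*(-15))*(-4*2) = (9*(-15))*(-8) = -135*(-8) = 1080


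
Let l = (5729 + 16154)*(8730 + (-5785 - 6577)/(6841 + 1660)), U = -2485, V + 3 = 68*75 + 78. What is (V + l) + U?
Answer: 1623771403634/8501 ≈ 1.9101e+8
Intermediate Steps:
V = 5175 (V = -3 + (68*75 + 78) = -3 + (5100 + 78) = -3 + 5178 = 5175)
l = 1623748535944/8501 (l = 21883*(8730 - 12362/8501) = 21883*(74201368/8501) = 1623748535944/8501 ≈ 1.9101e+8)
(V + l) + U = (5175 + 1623748535944/8501) - 2485 = 1623792528619/8501 - 2485 = 1623771403634/8501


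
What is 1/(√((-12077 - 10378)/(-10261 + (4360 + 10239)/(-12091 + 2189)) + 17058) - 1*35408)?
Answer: -299843857964/10616726852821843 - √4893632219367209283/21233453705643686 ≈ -2.8347e-5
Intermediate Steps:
1/(√((-12077 - 10378)/(-10261 + (4360 + 10239)/(-12091 + 2189)) + 17058) - 1*35408) = 1/(√(-22455/(-10261 + 14599/(-9902)) + 17058) - 35408) = 1/(√(-22455/(-10261 + 14599*(-1/9902)) + 17058) - 35408) = 1/(√(-22455/(-10261 - 14599/9902) + 17058) - 35408) = 1/(√(-22455/(-101619021/9902) + 17058) - 35408) = 1/(√(-22455*(-9902/101619021) + 17058) - 35408) = 1/(√(74116470/33873007 + 17058) - 35408) = 1/(√(577879869876/33873007) - 35408) = 1/(2*√4893632219367209283/33873007 - 35408) = 1/(-35408 + 2*√4893632219367209283/33873007)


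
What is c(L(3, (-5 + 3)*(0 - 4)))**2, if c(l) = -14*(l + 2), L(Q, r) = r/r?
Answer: 1764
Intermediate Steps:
L(Q, r) = 1
c(l) = -28 - 14*l (c(l) = -14*(2 + l) = -28 - 14*l)
c(L(3, (-5 + 3)*(0 - 4)))**2 = (-28 - 14*1)**2 = (-28 - 14)**2 = (-42)**2 = 1764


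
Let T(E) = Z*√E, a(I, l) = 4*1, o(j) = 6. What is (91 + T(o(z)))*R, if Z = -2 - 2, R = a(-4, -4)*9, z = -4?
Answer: 3276 - 144*√6 ≈ 2923.3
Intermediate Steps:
a(I, l) = 4
R = 36 (R = 4*9 = 36)
Z = -4
T(E) = -4*√E
(91 + T(o(z)))*R = (91 - 4*√6)*36 = 3276 - 144*√6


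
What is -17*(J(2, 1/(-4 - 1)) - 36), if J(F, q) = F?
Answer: 578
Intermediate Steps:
-17*(J(2, 1/(-4 - 1)) - 36) = -17*(2 - 36) = -17*(-34) = 578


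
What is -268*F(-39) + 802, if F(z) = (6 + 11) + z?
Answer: 6698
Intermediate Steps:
F(z) = 17 + z
-268*F(-39) + 802 = -268*(17 - 39) + 802 = -268*(-22) + 802 = 5896 + 802 = 6698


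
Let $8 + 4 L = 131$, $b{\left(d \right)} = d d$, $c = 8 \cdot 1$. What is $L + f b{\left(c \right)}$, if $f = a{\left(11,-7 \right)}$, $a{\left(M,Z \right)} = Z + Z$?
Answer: $- \frac{3461}{4} \approx -865.25$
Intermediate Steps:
$c = 8$
$b{\left(d \right)} = d^{2}$
$L = \frac{123}{4}$ ($L = -2 + \frac{1}{4} \cdot 131 = -2 + \frac{131}{4} = \frac{123}{4} \approx 30.75$)
$a{\left(M,Z \right)} = 2 Z$
$f = -14$ ($f = 2 \left(-7\right) = -14$)
$L + f b{\left(c \right)} = \frac{123}{4} - 14 \cdot 8^{2} = \frac{123}{4} - 896 = - \frac{3461}{4}$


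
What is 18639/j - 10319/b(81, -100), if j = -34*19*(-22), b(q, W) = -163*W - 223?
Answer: 8052925/12025596 ≈ 0.66965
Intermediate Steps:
b(q, W) = -223 - 163*W
j = 14212 (j = -646*(-22) = 14212)
18639/j - 10319/b(81, -100) = 18639/14212 - 10319/(-223 - 163*(-100)) = 18639*(1/14212) - 10319/(-223 + 16300) = 981/748 - 10319/16077 = 8052925/12025596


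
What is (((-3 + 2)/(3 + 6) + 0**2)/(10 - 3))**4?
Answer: 1/15752961 ≈ 6.3480e-8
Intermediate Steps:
(((-3 + 2)/(3 + 6) + 0**2)/(10 - 3))**4 = ((-1/9 + 0)/7)**4 = ((-1*1/9 + 0)*(1/7))**4 = ((-1/9 + 0)*(1/7))**4 = (-1/9*1/7)**4 = (-1/63)**4 = 1/15752961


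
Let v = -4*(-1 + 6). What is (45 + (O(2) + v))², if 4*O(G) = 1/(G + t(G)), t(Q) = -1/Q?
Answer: 22801/36 ≈ 633.36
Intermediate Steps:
O(G) = 1/(4*(G - 1/G))
v = -20 (v = -4*5 = -20)
(45 + (O(2) + v))² = (45 + ((¼)*2/(-1 + 2²) - 20))² = (45 + ((¼)*2/(-1 + 4) - 20))² = (45 + ((¼)*2/3 - 20))² = (45 + ((¼)*2*(⅓) - 20))² = (45 + (⅙ - 20))² = (45 - 119/6)² = (151/6)² = 22801/36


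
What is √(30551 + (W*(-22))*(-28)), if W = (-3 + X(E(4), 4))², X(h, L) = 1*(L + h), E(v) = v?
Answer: 17*√159 ≈ 214.36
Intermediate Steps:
X(h, L) = L + h
W = 25 (W = (-3 + (4 + 4))² = (-3 + 8)² = 5² = 25)
√(30551 + (W*(-22))*(-28)) = √(30551 + (25*(-22))*(-28)) = √(30551 - 550*(-28)) = √(30551 + 15400) = √45951 = 17*√159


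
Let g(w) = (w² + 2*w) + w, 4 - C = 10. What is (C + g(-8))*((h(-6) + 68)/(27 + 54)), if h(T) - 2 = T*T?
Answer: 3604/81 ≈ 44.494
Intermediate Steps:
C = -6 (C = 4 - 1*10 = 4 - 10 = -6)
g(w) = w² + 3*w
h(T) = 2 + T² (h(T) = 2 + T*T = 2 + T²)
(C + g(-8))*((h(-6) + 68)/(27 + 54)) = (-6 - 8*(3 - 8))*(((2 + (-6)²) + 68)/(27 + 54)) = (-6 - 8*(-5))*(((2 + 36) + 68)/81) = (-6 + 40)*((38 + 68)*(1/81)) = 34*(106*(1/81)) = 34*(106/81) = 3604/81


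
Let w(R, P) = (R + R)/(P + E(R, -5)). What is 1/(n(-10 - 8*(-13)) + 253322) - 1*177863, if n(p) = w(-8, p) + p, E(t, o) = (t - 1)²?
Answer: -7887829905417/44347784 ≈ -1.7786e+5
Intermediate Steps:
E(t, o) = (-1 + t)²
w(R, P) = 2*R/(P + (-1 + R)²) (w(R, P) = (R + R)/(P + (-1 + R)²) = (2*R)/(P + (-1 + R)²) = 2*R/(P + (-1 + R)²))
n(p) = p - 16/(81 + p) (n(p) = 2*(-8)/(p + (-1 - 8)²) + p = 2*(-8)/(p + (-9)²) + p = 2*(-8)/(p + 81) + p = 2*(-8)/(81 + p) + p = -16/(81 + p) + p = p - 16/(81 + p))
1/(n(-10 - 8*(-13)) + 253322) - 1*177863 = 1/((-16 + (-10 - 8*(-13))*(81 + (-10 - 8*(-13))))/(81 + (-10 - 8*(-13))) + 253322) - 1*177863 = 1/((-16 + (-10 + 104)*(81 + (-10 + 104)))/(81 + (-10 + 104)) + 253322) - 177863 = 1/((-16 + 94*(81 + 94))/(81 + 94) + 253322) - 177863 = 1/((-16 + 94*175)/175 + 253322) - 177863 = 1/((-16 + 16450)/175 + 253322) - 177863 = 1/((1/175)*16434 + 253322) - 177863 = 1/(16434/175 + 253322) - 177863 = 1/(44347784/175) - 177863 = 175/44347784 - 177863 = -7887829905417/44347784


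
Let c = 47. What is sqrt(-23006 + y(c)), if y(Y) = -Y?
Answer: I*sqrt(23053) ≈ 151.83*I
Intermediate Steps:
sqrt(-23006 + y(c)) = sqrt(-23006 - 1*47) = sqrt(-23006 - 47) = sqrt(-23053) = I*sqrt(23053)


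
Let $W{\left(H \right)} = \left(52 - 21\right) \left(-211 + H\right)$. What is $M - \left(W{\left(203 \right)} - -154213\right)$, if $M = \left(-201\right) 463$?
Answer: $-247028$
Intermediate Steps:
$W{\left(H \right)} = -6541 + 31 H$ ($W{\left(H \right)} = 31 \left(-211 + H\right) = -6541 + 31 H$)
$M = -93063$
$M - \left(W{\left(203 \right)} - -154213\right) = -93063 - \left(\left(-6541 + 31 \cdot 203\right) - -154213\right) = -93063 - \left(\left(-6541 + 6293\right) + 154213\right) = -93063 - \left(-248 + 154213\right) = -93063 - 153965 = -247028$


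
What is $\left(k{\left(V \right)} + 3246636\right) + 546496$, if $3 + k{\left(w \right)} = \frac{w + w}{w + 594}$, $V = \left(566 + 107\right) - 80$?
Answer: $\frac{4502445309}{1187} \approx 3.7931 \cdot 10^{6}$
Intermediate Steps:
$V = 593$ ($V = 673 - 80 = 593$)
$k{\left(w \right)} = -3 + \frac{2 w}{594 + w}$ ($k{\left(w \right)} = -3 + \frac{w + w}{w + 594} = -3 + \frac{2 w}{594 + w}$)
$\left(k{\left(V \right)} + 3246636\right) + 546496 = \left(\frac{-1782 - 593}{594 + 593} + 3246636\right) + 546496 = \left(\frac{-1782 - 593}{1187} + 3246636\right) + 546496 = \left(\frac{1}{1187} \left(-2375\right) + 3246636\right) + 546496 = \left(- \frac{2375}{1187} + 3246636\right) + 546496 = \frac{3853754557}{1187} + 546496 = \frac{4502445309}{1187}$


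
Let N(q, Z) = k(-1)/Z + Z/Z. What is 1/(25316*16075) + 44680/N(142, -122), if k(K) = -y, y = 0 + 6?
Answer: 34660840492377/813909400 ≈ 42586.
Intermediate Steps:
y = 6
k(K) = -6 (k(K) = -1*6 = -6)
N(q, Z) = 1 - 6/Z (N(q, Z) = -6/Z + Z/Z = -6/Z + 1 = 1 - 6/Z)
1/(25316*16075) + 44680/N(142, -122) = 1/(25316*16075) + 44680/(((-6 - 122)/(-122))) = (1/25316)*(1/16075) + 44680/((-1/122*(-128))) = 1/406954700 + 44680/(64/61) = 1/406954700 + 44680*(61/64) = 1/406954700 + 340685/8 = 34660840492377/813909400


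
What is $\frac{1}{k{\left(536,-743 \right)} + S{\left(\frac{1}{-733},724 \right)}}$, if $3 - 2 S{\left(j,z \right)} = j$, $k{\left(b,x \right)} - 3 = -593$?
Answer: $- \frac{733}{431370} \approx -0.0016992$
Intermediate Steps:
$k{\left(b,x \right)} = -590$ ($k{\left(b,x \right)} = 3 - 593 = -590$)
$S{\left(j,z \right)} = \frac{3}{2} - \frac{j}{2}$
$\frac{1}{k{\left(536,-743 \right)} + S{\left(\frac{1}{-733},724 \right)}} = \frac{1}{-590 + \left(\frac{3}{2} - \frac{1}{2 \left(-733\right)}\right)} = \frac{1}{-590 + \left(\frac{3}{2} - - \frac{1}{1466}\right)} = \frac{1}{-590 + \left(\frac{3}{2} + \frac{1}{1466}\right)} = \frac{1}{-590 + \frac{1100}{733}} = \frac{1}{- \frac{431370}{733}} = - \frac{733}{431370}$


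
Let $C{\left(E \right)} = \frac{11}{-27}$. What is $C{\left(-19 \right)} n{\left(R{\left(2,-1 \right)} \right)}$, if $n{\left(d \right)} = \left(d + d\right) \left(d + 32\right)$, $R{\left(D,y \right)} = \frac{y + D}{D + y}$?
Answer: $- \frac{242}{9} \approx -26.889$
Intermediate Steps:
$C{\left(E \right)} = - \frac{11}{27}$ ($C{\left(E \right)} = 11 \left(- \frac{1}{27}\right) = - \frac{11}{27}$)
$R{\left(D,y \right)} = 1$ ($R{\left(D,y \right)} = \frac{D + y}{D + y} = 1$)
$n{\left(d \right)} = 2 d \left(32 + d\right)$
$C{\left(-19 \right)} n{\left(R{\left(2,-1 \right)} \right)} = - \frac{11 \cdot 2 \cdot 1 \left(32 + 1\right)}{27} = - \frac{11 \cdot 2 \cdot 1 \cdot 33}{27} = \left(- \frac{11}{27}\right) 66 = - \frac{242}{9}$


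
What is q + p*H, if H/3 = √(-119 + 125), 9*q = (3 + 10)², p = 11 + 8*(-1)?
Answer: 169/9 + 9*√6 ≈ 40.823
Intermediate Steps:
p = 3 (p = 11 - 8 = 3)
q = 169/9 (q = (3 + 10)²/9 = (⅑)*13² = (⅑)*169 = 169/9 ≈ 18.778)
H = 3*√6 (H = 3*√(-119 + 125) = 3*√6 ≈ 7.3485)
q + p*H = 169/9 + 3*(3*√6) = 169/9 + 9*√6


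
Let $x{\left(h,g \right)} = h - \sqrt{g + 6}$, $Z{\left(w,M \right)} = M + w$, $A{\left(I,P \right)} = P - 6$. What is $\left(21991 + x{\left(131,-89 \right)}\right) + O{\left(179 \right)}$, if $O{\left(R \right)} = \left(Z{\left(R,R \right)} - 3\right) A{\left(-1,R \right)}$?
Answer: $83537 - i \sqrt{83} \approx 83537.0 - 9.1104 i$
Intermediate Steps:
$A{\left(I,P \right)} = -6 + P$ ($A{\left(I,P \right)} = P - 6 = -6 + P$)
$O{\left(R \right)} = \left(-6 + R\right) \left(-3 + 2 R\right)$ ($O{\left(R \right)} = \left(\left(R + R\right) - 3\right) \left(-6 + R\right) = \left(2 R - 3\right) \left(-6 + R\right) = \left(-3 + 2 R\right) \left(-6 + R\right) = \left(-6 + R\right) \left(-3 + 2 R\right)$)
$x{\left(h,g \right)} = h - \sqrt{6 + g}$
$\left(21991 + x{\left(131,-89 \right)}\right) + O{\left(179 \right)} = \left(21991 + \left(131 - \sqrt{6 - 89}\right)\right) + \left(-6 + 179\right) \left(-3 + 2 \cdot 179\right) = \left(21991 + \left(131 - \sqrt{-83}\right)\right) + 173 \left(-3 + 358\right) = \left(21991 + \left(131 - i \sqrt{83}\right)\right) + 173 \cdot 355 = \left(21991 + \left(131 - i \sqrt{83}\right)\right) + 61415 = \left(22122 - i \sqrt{83}\right) + 61415 = 83537 - i \sqrt{83}$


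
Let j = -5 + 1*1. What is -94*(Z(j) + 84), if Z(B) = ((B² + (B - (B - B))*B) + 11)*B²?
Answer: -72568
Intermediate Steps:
j = -4 (j = -5 + 1 = -4)
Z(B) = B²*(11 + 2*B²) (Z(B) = ((B² + (B - 1*0)*B) + 11)*B² = ((B² + (B + 0)*B) + 11)*B² = ((B² + B*B) + 11)*B² = ((B² + B²) + 11)*B² = (2*B² + 11)*B² = (11 + 2*B²)*B² = B²*(11 + 2*B²))
-94*(Z(j) + 84) = -94*((-4)²*(11 + 2*(-4)²) + 84) = -94*(16*(11 + 2*16) + 84) = -94*(16*(11 + 32) + 84) = -94*(16*43 + 84) = -94*(688 + 84) = -94*772 = -72568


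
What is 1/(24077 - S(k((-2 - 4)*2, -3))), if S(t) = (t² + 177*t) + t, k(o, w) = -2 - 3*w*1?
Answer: 1/22782 ≈ 4.3894e-5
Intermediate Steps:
k(o, w) = -2 - 3*w
S(t) = t² + 178*t
1/(24077 - S(k((-2 - 4)*2, -3))) = 1/(24077 - (-2 - 3*(-3))*(178 + (-2 - 3*(-3)))) = 1/(24077 - (-2 + 9)*(178 + (-2 + 9))) = 1/(24077 - 7*(178 + 7)) = 1/(24077 - 7*185) = 1/(24077 - 1*1295) = 1/(24077 - 1295) = 1/22782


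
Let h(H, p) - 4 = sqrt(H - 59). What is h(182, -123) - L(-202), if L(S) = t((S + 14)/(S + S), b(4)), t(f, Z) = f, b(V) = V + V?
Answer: 357/101 + sqrt(123) ≈ 14.625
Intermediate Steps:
b(V) = 2*V
L(S) = (14 + S)/(2*S) (L(S) = (S + 14)/(S + S) = (14 + S)/((2*S)) = (14 + S)*(1/(2*S)) = (14 + S)/(2*S))
h(H, p) = 4 + sqrt(-59 + H) (h(H, p) = 4 + sqrt(H - 59) = 4 + sqrt(-59 + H))
h(182, -123) - L(-202) = (4 + sqrt(-59 + 182)) - (14 - 202)/(2*(-202)) = (4 + sqrt(123)) - (-1)*(-188)/(2*202) = (4 + sqrt(123)) - 1*47/101 = (4 + sqrt(123)) - 47/101 = 357/101 + sqrt(123)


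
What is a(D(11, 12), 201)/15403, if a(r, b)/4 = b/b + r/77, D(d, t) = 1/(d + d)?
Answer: 3390/13046341 ≈ 0.00025984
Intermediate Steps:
D(d, t) = 1/(2*d)
a(r, b) = 4 + 4*r/77 (a(r, b) = 4*(b/b + r/77) = 4*(1 + r*(1/77)) = 4*(1 + r/77) = 4 + 4*r/77)
a(D(11, 12), 201)/15403 = (4 + 4*((½)/11)/77)/15403 = (4 + 4*((½)*(1/11))/77)*(1/15403) = (4 + (4/77)*(1/22))*(1/15403) = (4 + 2/847)*(1/15403) = (3390/847)*(1/15403) = 3390/13046341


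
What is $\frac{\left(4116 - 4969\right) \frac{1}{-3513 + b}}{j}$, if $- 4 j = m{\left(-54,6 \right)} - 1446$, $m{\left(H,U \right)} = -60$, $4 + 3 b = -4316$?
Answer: $\frac{1706}{3729609} \approx 0.00045742$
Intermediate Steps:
$b = -1440$ ($b = - \frac{4}{3} + \frac{1}{3} \left(-4316\right) = - \frac{4}{3} - \frac{4316}{3} = -1440$)
$j = \frac{753}{2}$ ($j = - \frac{-60 - 1446}{4} = \left(- \frac{1}{4}\right) \left(-1506\right) = \frac{753}{2} \approx 376.5$)
$\frac{\left(4116 - 4969\right) \frac{1}{-3513 + b}}{j} = \frac{\left(4116 - 4969\right) \frac{1}{-3513 - 1440}}{\frac{753}{2}} = - \frac{853}{-4953} \cdot \frac{2}{753} = \left(-853\right) \left(- \frac{1}{4953}\right) \frac{2}{753} = \frac{853}{4953} \cdot \frac{2}{753} = \frac{1706}{3729609}$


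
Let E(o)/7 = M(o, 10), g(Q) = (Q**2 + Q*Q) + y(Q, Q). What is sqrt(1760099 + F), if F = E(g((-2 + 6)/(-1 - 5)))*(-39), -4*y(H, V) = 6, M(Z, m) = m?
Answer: sqrt(1757369) ≈ 1325.7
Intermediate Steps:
y(H, V) = -3/2 (y(H, V) = -1/4*6 = -3/2)
g(Q) = -3/2 + 2*Q**2 (g(Q) = (Q**2 + Q*Q) - 3/2 = (Q**2 + Q**2) - 3/2 = 2*Q**2 - 3/2 = -3/2 + 2*Q**2)
E(o) = 70 (E(o) = 7*10 = 70)
F = -2730 (F = 70*(-39) = -2730)
sqrt(1760099 + F) = sqrt(1760099 - 2730) = sqrt(1757369)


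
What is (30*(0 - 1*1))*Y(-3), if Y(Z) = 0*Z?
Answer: 0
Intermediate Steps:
Y(Z) = 0
(30*(0 - 1*1))*Y(-3) = (30*(0 - 1*1))*0 = (30*(0 - 1))*0 = (30*(-1))*0 = -30*0 = 0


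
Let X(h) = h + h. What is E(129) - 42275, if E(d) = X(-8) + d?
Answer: -42162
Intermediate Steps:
X(h) = 2*h
E(d) = -16 + d (E(d) = 2*(-8) + d = -16 + d)
E(129) - 42275 = (-16 + 129) - 42275 = 113 - 42275 = -42162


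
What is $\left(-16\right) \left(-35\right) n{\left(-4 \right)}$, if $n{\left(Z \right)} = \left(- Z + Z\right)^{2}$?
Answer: $0$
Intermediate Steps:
$n{\left(Z \right)} = 0$ ($n{\left(Z \right)} = 0^{2} = 0$)
$\left(-16\right) \left(-35\right) n{\left(-4 \right)} = \left(-16\right) \left(-35\right) 0 = 560 \cdot 0 = 0$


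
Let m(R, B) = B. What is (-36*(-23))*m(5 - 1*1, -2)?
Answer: -1656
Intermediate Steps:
(-36*(-23))*m(5 - 1*1, -2) = -36*(-23)*(-2) = 828*(-2) = -1656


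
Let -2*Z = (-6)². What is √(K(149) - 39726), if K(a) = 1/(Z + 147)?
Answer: I*√661080237/129 ≈ 199.31*I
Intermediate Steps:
Z = -18 (Z = -½*(-6)² = -½*36 = -18)
K(a) = 1/129 (K(a) = 1/(-18 + 147) = 1/129)
√(K(149) - 39726) = √(1/129 - 39726) = √(-5124653/129) = I*√661080237/129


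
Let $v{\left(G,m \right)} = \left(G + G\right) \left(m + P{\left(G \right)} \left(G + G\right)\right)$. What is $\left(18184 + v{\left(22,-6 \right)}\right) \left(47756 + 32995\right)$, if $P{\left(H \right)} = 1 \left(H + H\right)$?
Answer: $8325751104$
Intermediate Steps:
$P{\left(H \right)} = 2 H$ ($P{\left(H \right)} = 1 \cdot 2 H = 2 H$)
$v{\left(G,m \right)} = 2 G \left(m + 4 G^{2}\right)$ ($v{\left(G,m \right)} = \left(G + G\right) \left(m + 2 G \left(G + G\right)\right) = 2 G \left(m + 2 G 2 G\right) = 2 G \left(m + 4 G^{2}\right)$)
$\left(18184 + v{\left(22,-6 \right)}\right) \left(47756 + 32995\right) = \left(18184 + 2 \cdot 22 \left(-6 + 4 \cdot 22^{2}\right)\right) \left(47756 + 32995\right) = \left(18184 + 2 \cdot 22 \left(-6 + 4 \cdot 484\right)\right) 80751 = \left(18184 + 2 \cdot 22 \left(-6 + 1936\right)\right) 80751 = \left(18184 + 2 \cdot 22 \cdot 1930\right) 80751 = \left(18184 + 84920\right) 80751 = 103104 \cdot 80751 = 8325751104$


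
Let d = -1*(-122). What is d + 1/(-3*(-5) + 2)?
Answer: 2075/17 ≈ 122.06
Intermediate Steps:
d = 122
d + 1/(-3*(-5) + 2) = 122 + 1/(-3*(-5) + 2) = 122 + 1/(15 + 2) = 122 + 1/17 = 2075/17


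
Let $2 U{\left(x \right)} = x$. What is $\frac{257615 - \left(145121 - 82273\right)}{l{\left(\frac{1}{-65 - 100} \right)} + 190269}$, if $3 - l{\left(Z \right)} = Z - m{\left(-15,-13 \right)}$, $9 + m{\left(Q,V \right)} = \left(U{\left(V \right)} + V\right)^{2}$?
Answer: $\frac{128546220}{125824549} \approx 1.0216$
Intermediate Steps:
$U{\left(x \right)} = \frac{x}{2}$
$m{\left(Q,V \right)} = -9 + \frac{9 V^{2}}{4}$ ($m{\left(Q,V \right)} = -9 + \left(\frac{V}{2} + V\right)^{2} = -9 + \left(\frac{3 V}{2}\right)^{2} = -9 + \frac{9 V^{2}}{4}$)
$l{\left(Z \right)} = \frac{1497}{4} - Z$ ($l{\left(Z \right)} = 3 - \left(Z - \left(-9 + \frac{9 \left(-13\right)^{2}}{4}\right)\right) = 3 - \left(Z - \left(-9 + \frac{9}{4} \cdot 169\right)\right) = 3 - \left(Z - \left(-9 + \frac{1521}{4}\right)\right) = 3 - \left(Z - \frac{1485}{4}\right) = 3 - \left(- \frac{1485}{4} + Z\right) = \frac{1497}{4} - Z$)
$\frac{257615 - \left(145121 - 82273\right)}{l{\left(\frac{1}{-65 - 100} \right)} + 190269} = \frac{257615 - \left(145121 - 82273\right)}{\left(\frac{1497}{4} - \frac{1}{-65 - 100}\right) + 190269} = \frac{257615 - 62848}{\left(\frac{1497}{4} - \frac{1}{-165}\right) + 190269} = \frac{257615 - 62848}{\left(\frac{1497}{4} - - \frac{1}{165}\right) + 190269} = \frac{257615 - 62848}{\left(\frac{1497}{4} + \frac{1}{165}\right) + 190269} = \frac{257615 - 62848}{\frac{247009}{660} + 190269} = \frac{194767}{\frac{125824549}{660}} = 194767 \cdot \frac{660}{125824549} = \frac{128546220}{125824549}$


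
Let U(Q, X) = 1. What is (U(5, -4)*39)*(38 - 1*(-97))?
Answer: 5265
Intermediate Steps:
(U(5, -4)*39)*(38 - 1*(-97)) = (1*39)*(38 - 1*(-97)) = 39*(38 + 97) = 39*135 = 5265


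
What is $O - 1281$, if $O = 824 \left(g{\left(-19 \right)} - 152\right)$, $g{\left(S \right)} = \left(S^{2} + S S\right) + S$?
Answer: $452743$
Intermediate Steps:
$g{\left(S \right)} = S + 2 S^{2}$ ($g{\left(S \right)} = \left(S^{2} + S^{2}\right) + S = 2 S^{2} + S = S + 2 S^{2}$)
$O = 454024$ ($O = 824 \left(- 19 \left(1 + 2 \left(-19\right)\right) - 152\right) = 824 \left(- 19 \left(1 - 38\right) - 152\right) = 824 \left(\left(-19\right) \left(-37\right) - 152\right) = 824 \left(703 - 152\right) = 824 \cdot 551 = 454024$)
$O - 1281 = 454024 - 1281 = 452743$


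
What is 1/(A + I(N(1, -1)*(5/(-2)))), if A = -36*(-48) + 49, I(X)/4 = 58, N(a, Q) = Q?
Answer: 1/2009 ≈ 0.00049776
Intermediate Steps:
I(X) = 232 (I(X) = 4*58 = 232)
A = 1777 (A = 1728 + 49 = 1777)
1/(A + I(N(1, -1)*(5/(-2)))) = 1/(1777 + 232) = 1/2009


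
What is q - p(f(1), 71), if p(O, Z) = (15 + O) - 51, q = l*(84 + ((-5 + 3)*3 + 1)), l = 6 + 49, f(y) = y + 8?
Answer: 4372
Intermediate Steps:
f(y) = 8 + y
l = 55
q = 4345 (q = 55*(84 + ((-5 + 3)*3 + 1)) = 55*(84 + (-2*3 + 1)) = 55*(84 + (-6 + 1)) = 55*(84 - 5) = 55*79 = 4345)
p(O, Z) = -36 + O
q - p(f(1), 71) = 4345 - (-36 + (8 + 1)) = 4345 - (-36 + 9) = 4345 - 1*(-27) = 4345 + 27 = 4372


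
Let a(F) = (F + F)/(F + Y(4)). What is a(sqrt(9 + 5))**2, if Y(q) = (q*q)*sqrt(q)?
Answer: 56/(32 + sqrt(14))**2 ≈ 0.043837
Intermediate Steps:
Y(q) = q**(5/2) (Y(q) = q**2*sqrt(q) = q**(5/2))
a(F) = 2*F/(32 + F) (a(F) = (F + F)/(F + 4**(5/2)) = (2*F)/(F + 32) = (2*F)/(32 + F) = 2*F/(32 + F))
a(sqrt(9 + 5))**2 = (2*sqrt(9 + 5)/(32 + sqrt(9 + 5)))**2 = (2*sqrt(14)/(32 + sqrt(14)))**2 = 56/(32 + sqrt(14))**2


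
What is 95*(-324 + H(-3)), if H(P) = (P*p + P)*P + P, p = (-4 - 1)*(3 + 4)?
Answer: -60135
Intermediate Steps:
p = -35 (p = -5*7 = -35)
H(P) = P - 34*P² (H(P) = (P*(-35) + P)*P + P = (-35*P + P)*P + P = (-34*P)*P + P = -34*P² + P = P - 34*P²)
95*(-324 + H(-3)) = 95*(-324 - 3*(1 - 34*(-3))) = 95*(-324 - 3*(1 + 102)) = 95*(-324 - 3*103) = 95*(-324 - 309) = 95*(-633) = -60135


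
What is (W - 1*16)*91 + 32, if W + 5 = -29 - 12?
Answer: -5610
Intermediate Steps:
W = -46 (W = -5 + (-29 - 12) = -5 - 41 = -46)
(W - 1*16)*91 + 32 = (-46 - 1*16)*91 + 32 = (-46 - 16)*91 + 32 = -62*91 + 32 = -5642 + 32 = -5610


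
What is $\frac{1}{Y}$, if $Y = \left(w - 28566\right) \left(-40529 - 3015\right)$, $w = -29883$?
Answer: $\frac{1}{2545103256} \approx 3.9291 \cdot 10^{-10}$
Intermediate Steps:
$Y = 2545103256$ ($Y = \left(-29883 - 28566\right) \left(-40529 - 3015\right) = \left(-58449\right) \left(-43544\right) = 2545103256$)
$\frac{1}{Y} = \frac{1}{2545103256}$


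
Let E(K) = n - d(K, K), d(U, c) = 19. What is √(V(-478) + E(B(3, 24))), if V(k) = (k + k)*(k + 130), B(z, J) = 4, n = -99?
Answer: √332570 ≈ 576.69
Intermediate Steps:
V(k) = 2*k*(130 + k) (V(k) = (2*k)*(130 + k) = 2*k*(130 + k))
E(K) = -118 (E(K) = -99 - 1*19 = -99 - 19 = -118)
√(V(-478) + E(B(3, 24))) = √(2*(-478)*(130 - 478) - 118) = √(2*(-478)*(-348) - 118) = √(332688 - 118) = √332570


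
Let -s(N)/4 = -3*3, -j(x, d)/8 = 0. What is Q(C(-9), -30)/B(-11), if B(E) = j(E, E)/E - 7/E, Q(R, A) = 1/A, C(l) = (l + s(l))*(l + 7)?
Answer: -11/210 ≈ -0.052381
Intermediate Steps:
j(x, d) = 0 (j(x, d) = -8*0 = 0)
s(N) = 36 (s(N) = -(-12)*3 = -4*(-9) = 36)
C(l) = (7 + l)*(36 + l) (C(l) = (l + 36)*(l + 7) = (36 + l)*(7 + l) = (7 + l)*(36 + l))
B(E) = -7/E (B(E) = 0/E - 7/E = 0 - 7/E = -7/E)
Q(C(-9), -30)/B(-11) = 1/((-30)*((-7/(-11)))) = -1/(30*((-7*(-1/11)))) = -1/(30*7/11) = -1/30*11/7 = -11/210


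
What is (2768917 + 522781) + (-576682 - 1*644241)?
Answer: 2070775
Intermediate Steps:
(2768917 + 522781) + (-576682 - 1*644241) = 3291698 + (-576682 - 644241) = 3291698 - 1220923 = 2070775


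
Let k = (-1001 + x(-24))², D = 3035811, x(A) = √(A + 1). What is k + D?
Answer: 4037789 - 2002*I*√23 ≈ 4.0378e+6 - 9601.3*I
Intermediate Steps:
x(A) = √(1 + A)
k = (-1001 + I*√23)² (k = (-1001 + √(1 - 24))² = (-1001 + √(-23))² = (-1001 + I*√23)² ≈ 1.002e+6 - 9601.0*I)
k + D = (1001 - I*√23)² + 3035811 = 3035811 + (1001 - I*√23)²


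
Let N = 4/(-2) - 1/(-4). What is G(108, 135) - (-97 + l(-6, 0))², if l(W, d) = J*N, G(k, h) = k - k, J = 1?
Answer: -156025/16 ≈ -9751.6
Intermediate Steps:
N = -7/4 (N = 4*(-½) - 1*(-¼) = -2 + ¼ = -7/4 ≈ -1.7500)
G(k, h) = 0
l(W, d) = -7/4 (l(W, d) = 1*(-7/4) = -7/4)
G(108, 135) - (-97 + l(-6, 0))² = 0 - (-97 - 7/4)² = 0 - (-395/4)² = 0 - 1*156025/16 = 0 - 156025/16 = -156025/16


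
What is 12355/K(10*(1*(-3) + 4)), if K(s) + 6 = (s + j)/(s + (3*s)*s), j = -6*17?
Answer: -1915025/976 ≈ -1962.1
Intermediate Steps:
j = -102
K(s) = -6 + (-102 + s)/(s + 3*s²) (K(s) = -6 + (s - 102)/(s + (3*s)*s) = -6 + (-102 + s)/(s + 3*s²))
12355/K(10*(1*(-3) + 4)) = 12355/(((-102 - 18*100*(1*(-3) + 4)² - 50*(1*(-3) + 4))/(((10*(1*(-3) + 4)))*(1 + 3*(10*(1*(-3) + 4)))))) = 12355/(((-102 - 18*100*(-3 + 4)² - 50*(-3 + 4))/(((10*(-3 + 4)))*(1 + 3*(10*(-3 + 4)))))) = 12355/(((-102 - 18*(10*1)² - 50)/(((10*1))*(1 + 3*(10*1))))) = 12355/(((-102 - 18*10² - 5*10)/(10*(1 + 3*10)))) = 12355/(((-102 - 18*100 - 50)/(10*(1 + 30)))) = 12355/(((⅒)*(-102 - 1800 - 50)/31)) = 12355/(((⅒)*(1/31)*(-1952))) = 12355/(-976/155) = 12355*(-155/976) = -1915025/976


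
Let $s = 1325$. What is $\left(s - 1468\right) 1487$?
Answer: $-212641$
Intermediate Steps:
$\left(s - 1468\right) 1487 = \left(1325 - 1468\right) 1487 = \left(-143\right) 1487 = -212641$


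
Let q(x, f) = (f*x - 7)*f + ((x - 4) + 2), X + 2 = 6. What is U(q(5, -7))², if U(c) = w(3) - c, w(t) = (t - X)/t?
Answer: 795664/9 ≈ 88407.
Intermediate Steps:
X = 4 (X = -2 + 6 = 4)
q(x, f) = -2 + x + f*(-7 + f*x) (q(x, f) = (-7 + f*x)*f + ((-4 + x) + 2) = f*(-7 + f*x) + (-2 + x) = -2 + x + f*(-7 + f*x))
w(t) = (-4 + t)/t (w(t) = (t - 1*4)/t = (t - 4)/t = (-4 + t)/t)
U(c) = -⅓ - c (U(c) = (-4 + 3)/3 - c = (⅓)*(-1) - c = -⅓ - c)
U(q(5, -7))² = (-⅓ - (-2 + 5 - 7*(-7) + 5*(-7)²))² = (-⅓ - (-2 + 5 + 49 + 5*49))² = (-⅓ - (-2 + 5 + 49 + 245))² = (-⅓ - 1*297)² = (-⅓ - 297)² = (-892/3)² = 795664/9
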